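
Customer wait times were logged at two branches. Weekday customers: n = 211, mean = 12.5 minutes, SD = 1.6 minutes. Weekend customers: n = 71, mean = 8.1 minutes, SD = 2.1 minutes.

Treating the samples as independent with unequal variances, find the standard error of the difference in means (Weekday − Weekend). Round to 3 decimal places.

Per-group SEs: s₁/√n₁ = 1.6/√211 = 0.1101, s₂/√n₂ = 2.1/√71 = 0.2492.
Unpooled SE of the difference: √(0.01212201 + 0.06210064) = 0.2724.

0.272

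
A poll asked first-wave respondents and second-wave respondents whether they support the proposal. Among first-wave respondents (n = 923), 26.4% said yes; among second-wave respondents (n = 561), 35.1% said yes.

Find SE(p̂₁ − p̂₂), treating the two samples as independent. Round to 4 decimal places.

0.0248

The two standard errors are √(0.2640×0.7360/923) = 0.01451 and √(0.3510×0.6490/561) = 0.02015.
Because the samples are independent, SE_diff = √(0.01451² + 0.02015²) = 0.02483.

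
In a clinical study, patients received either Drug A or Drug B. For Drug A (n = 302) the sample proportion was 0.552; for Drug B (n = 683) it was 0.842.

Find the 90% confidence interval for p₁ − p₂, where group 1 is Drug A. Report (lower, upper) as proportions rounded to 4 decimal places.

SE₁ = √(p̂₁(1−p̂₁)/n₁) = √(0.5520·0.4480/302) = 0.02862; SE₂ = √(0.8420·0.1580/683) = 0.01396.
Independent samples: SE of the difference = √(SE₁² + SE₂²) = √(0.0008191044 + 0.0001948816) = 0.03184.
z* for 90% confidence is 1.645, so the margin of error is 1.645 × 0.03184 = 0.05238.
Point estimate p̂₁ − p̂₂ = 0.5520 − 0.8420 = -0.2900.
-0.2900 ± 0.05238 → (-0.3424, -0.2376).

(-0.3424, -0.2376)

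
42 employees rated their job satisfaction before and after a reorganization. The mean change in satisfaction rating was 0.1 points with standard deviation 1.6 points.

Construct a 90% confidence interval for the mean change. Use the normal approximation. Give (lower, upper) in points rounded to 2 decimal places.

Paired design: SE = s_d/√n = 1.6/√42 = 0.2469.
z* = 1.645; margin of error = 1.645 × 0.2469 = 0.4062.
0.1 ± 0.4062 → (-0.31, 0.51).

(-0.31, 0.51)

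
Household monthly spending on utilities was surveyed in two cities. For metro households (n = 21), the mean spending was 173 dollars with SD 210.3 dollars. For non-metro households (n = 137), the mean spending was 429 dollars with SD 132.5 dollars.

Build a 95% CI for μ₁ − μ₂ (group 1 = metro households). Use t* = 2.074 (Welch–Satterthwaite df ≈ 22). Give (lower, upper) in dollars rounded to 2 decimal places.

SE₁ = s₁/√n₁ = 210.3/√21 = 45.8912; SE₂ = 132.5/√137 = 11.3202.
Independent samples, unequal variances: SE_diff = √(SE₁² + SE₂²) = √(2106.00223744 + 128.14692804) = 47.2668.
t* = 2.074, so margin of error = 2.074 × 47.2668 = 98.0313.
Difference in means = 173 − 429 = -256.0000.
-256.0000 ± 98.0313 → (-354.03, -157.97).

(-354.03, -157.97)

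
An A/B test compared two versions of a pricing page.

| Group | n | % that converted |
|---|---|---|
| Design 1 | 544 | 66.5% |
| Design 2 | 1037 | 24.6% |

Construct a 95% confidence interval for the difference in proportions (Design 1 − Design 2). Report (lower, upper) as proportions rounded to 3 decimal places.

SE₁ = √(p̂₁(1−p̂₁)/n₁) = √(0.6650·0.3350/544) = 0.02024; SE₂ = √(0.2460·0.7540/1037) = 0.01337.
Independent samples: SE of the difference = √(SE₁² + SE₂²) = √(0.0004096576 + 0.0001787569) = 0.02426.
z* for 95% confidence is 1.960, so the margin of error is 1.960 × 0.02426 = 0.04755.
Point estimate p̂₁ − p̂₂ = 0.6650 − 0.2460 = 0.4190.
0.4190 ± 0.04755 → (0.371, 0.467).

(0.371, 0.467)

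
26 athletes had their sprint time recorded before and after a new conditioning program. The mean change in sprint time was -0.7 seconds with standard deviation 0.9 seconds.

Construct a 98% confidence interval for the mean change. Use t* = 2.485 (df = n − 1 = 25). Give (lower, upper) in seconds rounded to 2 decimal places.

This is a matched-pairs design, so SE = s_d/√n = 0.9/√26 = 0.1765.
Margin = 2.485 × 0.1765 = 0.4386; the interval is -0.7 ± 0.4386 = (-1.14, -0.26).

(-1.14, -0.26)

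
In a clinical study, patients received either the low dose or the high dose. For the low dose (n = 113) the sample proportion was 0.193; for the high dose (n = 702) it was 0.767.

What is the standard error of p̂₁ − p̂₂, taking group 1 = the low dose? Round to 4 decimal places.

0.0404

SE₁ = √(p̂₁(1−p̂₁)/n₁) = √(0.1930·0.8070/113) = 0.03713; SE₂ = √(0.7670·0.2330/702) = 0.01596.
Independent samples: SE of the difference = √(SE₁² + SE₂²) = √(0.0013786369 + 0.0002547216) = 0.04041.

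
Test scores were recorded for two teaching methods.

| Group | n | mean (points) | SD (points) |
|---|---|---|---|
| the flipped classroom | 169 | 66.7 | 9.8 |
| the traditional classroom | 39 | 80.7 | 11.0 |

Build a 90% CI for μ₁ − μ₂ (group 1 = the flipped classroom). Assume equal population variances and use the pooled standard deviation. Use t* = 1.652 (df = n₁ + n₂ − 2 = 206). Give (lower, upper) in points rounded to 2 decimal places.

s_p = √[((n₁−1)s₁² + (n₂−1)s₂²)/(n₁+n₂−2)] = √[(168·9.8² + 38·11.0²)/206] = 10.0322.
SE = 10.0322·√(1/169 + 1/39) = 1.7822.
With t* = 1.652, margin = 1.652 × 1.7822 = 2.9442.
x̄₁ − x̄₂ = 66.7 − 80.7 = -14.0000; interval -14.0000 ± 2.9442 = (-16.94, -11.06).

(-16.94, -11.06)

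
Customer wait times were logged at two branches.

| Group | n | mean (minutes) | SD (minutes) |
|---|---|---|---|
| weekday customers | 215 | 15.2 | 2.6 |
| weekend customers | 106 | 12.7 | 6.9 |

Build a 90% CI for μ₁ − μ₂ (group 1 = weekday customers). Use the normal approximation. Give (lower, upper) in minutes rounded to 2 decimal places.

(1.36, 3.64)

SE₁ = s₁/√n₁ = 2.6/√215 = 0.1773; SE₂ = 6.9/√106 = 0.6702.
Independent samples, unequal variances: SE_diff = √(SE₁² + SE₂²) = √(0.03143529 + 0.44916804) = 0.6933.
z* = 1.645, so margin of error = 1.645 × 0.6933 = 1.1405.
Difference in means = 15.2 − 12.7 = 2.5000.
2.5000 ± 1.1405 → (1.36, 3.64).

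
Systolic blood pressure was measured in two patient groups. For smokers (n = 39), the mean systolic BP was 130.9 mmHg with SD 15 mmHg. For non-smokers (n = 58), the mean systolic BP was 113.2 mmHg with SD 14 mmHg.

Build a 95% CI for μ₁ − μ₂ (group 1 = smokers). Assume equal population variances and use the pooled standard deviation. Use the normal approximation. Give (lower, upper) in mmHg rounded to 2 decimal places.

(11.85, 23.55)

Pooled variance s_p² = [38·15² + 57·14²] / (39+58−2) = 207.6000, so s_p = 14.4083.
SE_diff = s_p·√(1/n₁ + 1/n₂) = 14.4083·√(1/39 + 1/58) = 2.9837.
z* = 1.960; margin = 1.960 × 2.9837 = 5.8481.
Difference = 130.9 − 113.2 = 17.7000.
17.7000 ± 5.8481 → (11.85, 23.55).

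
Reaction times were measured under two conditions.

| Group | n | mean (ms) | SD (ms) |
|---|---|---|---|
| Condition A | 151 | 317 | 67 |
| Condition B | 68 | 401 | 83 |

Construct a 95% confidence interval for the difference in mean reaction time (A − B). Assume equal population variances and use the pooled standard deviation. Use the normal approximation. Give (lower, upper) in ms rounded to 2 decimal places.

(-104.70, -63.30)

Pooled variance s_p² = [150·67² + 67·83²] / (151+68−2) = 5230.0138, so s_p = 72.3188.
SE_diff = s_p·√(1/n₁ + 1/n₂) = 72.3188·√(1/151 + 1/68) = 10.5616.
z* = 1.960; margin = 1.960 × 10.5616 = 20.7007.
Difference = 317 − 401 = -84.0000.
-84.0000 ± 20.7007 → (-104.70, -63.30).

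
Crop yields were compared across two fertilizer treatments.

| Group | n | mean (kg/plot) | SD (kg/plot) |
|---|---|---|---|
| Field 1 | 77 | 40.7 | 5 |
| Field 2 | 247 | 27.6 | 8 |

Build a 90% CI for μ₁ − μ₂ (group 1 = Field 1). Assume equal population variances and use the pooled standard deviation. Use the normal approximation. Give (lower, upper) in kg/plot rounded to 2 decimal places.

s_p = √[((n₁−1)s₁² + (n₂−1)s₂²)/(n₁+n₂−2)] = √[(76·5² + 246·8²)/322] = 7.4024.
SE = 7.4024·√(1/77 + 1/247) = 0.9662.
With z* = 1.645, margin = 1.645 × 0.9662 = 1.5894.
x̄₁ − x̄₂ = 40.7 − 27.6 = 13.1000; interval 13.1000 ± 1.5894 = (11.51, 14.69).

(11.51, 14.69)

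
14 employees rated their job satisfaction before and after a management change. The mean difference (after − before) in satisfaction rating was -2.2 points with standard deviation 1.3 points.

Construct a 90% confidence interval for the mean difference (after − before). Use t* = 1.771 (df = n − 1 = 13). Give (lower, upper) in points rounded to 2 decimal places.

Paired design: SE = s_d/√n = 1.3/√14 = 0.3474.
t* = 1.771; margin of error = 1.771 × 0.3474 = 0.6152.
-2.2 ± 0.6152 → (-2.82, -1.58).

(-2.82, -1.58)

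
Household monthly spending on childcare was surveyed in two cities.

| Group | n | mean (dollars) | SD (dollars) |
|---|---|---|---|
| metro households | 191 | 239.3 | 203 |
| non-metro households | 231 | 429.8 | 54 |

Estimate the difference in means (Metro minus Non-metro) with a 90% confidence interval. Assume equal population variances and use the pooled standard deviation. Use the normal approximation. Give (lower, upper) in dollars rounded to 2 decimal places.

s_p = √[((n₁−1)s₁² + (n₂−1)s₂²)/(n₁+n₂−2)] = √[(190·203² + 230·54²)/420] = 142.2639.
SE = 142.2639·√(1/191 + 1/231) = 13.9132.
With z* = 1.645, margin = 1.645 × 13.9132 = 22.8872.
x̄₁ − x̄₂ = 239.3 − 429.8 = -190.5000; interval -190.5000 ± 22.8872 = (-213.39, -167.61).

(-213.39, -167.61)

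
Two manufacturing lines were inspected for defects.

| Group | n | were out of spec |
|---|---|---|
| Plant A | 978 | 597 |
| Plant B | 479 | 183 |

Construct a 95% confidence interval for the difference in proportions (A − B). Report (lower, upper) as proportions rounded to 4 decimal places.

(0.1752, 0.2816)

Sample proportions: 597/978 = 0.6104, 183/479 = 0.3820.
Each SE is √(p̂(1−p̂)/n): √(0.6104·0.3896/978) = 0.01559 and √(0.3820·0.6180/479) = 0.02220.
SE(p̂₁ − p̂₂) = √(SE₁² + SE₂²) = √(0.0002430481 + 0.00049284) = 0.02713, since the two samples are independent.
At 95% confidence z* = 1.960; margin = 1.960 × 0.02713 = 0.05317.
The difference is 0.6104 − 0.3820 = 0.2284, so the interval is 0.2284 ± 0.05317 = (0.1752, 0.2816).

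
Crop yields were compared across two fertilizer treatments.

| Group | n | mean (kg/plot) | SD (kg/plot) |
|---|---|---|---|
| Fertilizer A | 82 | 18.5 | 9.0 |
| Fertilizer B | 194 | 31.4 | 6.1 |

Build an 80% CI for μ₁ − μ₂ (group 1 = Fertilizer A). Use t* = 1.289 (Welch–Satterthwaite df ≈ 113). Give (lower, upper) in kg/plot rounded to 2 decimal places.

(-14.30, -11.50)

Standard errors of each mean: 9.0/√82 = 0.9939 and 6.1/√194 = 0.4380.
SE(x̄₁ − x̄₂) = √(0.9939² + 0.4380²) = 1.0861 for independent samples with unequal variances.
With t* = 1.289, the margin is 1.289 × 1.0861 = 1.4000.
x̄₁ − x̄₂ = 18.5 − 31.4 = -12.9000; the interval is -12.9000 ± 1.4000 = (-14.30, -11.50).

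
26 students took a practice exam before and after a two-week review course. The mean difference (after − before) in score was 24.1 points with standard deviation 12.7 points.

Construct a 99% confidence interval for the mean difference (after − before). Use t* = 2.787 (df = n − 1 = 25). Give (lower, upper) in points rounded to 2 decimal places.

This is a matched-pairs design, so SE = s_d/√n = 12.7/√26 = 2.4907.
Margin = 2.787 × 2.4907 = 6.9416; the interval is 24.1 ± 6.9416 = (17.16, 31.04).

(17.16, 31.04)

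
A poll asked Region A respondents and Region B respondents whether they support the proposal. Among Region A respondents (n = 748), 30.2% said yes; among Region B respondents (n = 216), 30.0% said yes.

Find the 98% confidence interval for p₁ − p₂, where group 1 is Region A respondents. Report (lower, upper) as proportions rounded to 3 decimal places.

SE₁ = √(p̂₁(1−p̂₁)/n₁) = √(0.3020·0.6980/748) = 0.01679; SE₂ = √(0.3000·0.7000/216) = 0.03118.
Independent samples: SE of the difference = √(SE₁² + SE₂²) = √(0.0002819041 + 0.0009721924) = 0.03541.
z* for 98% confidence is 2.326, so the margin of error is 2.326 × 0.03541 = 0.08236.
Point estimate p̂₁ − p̂₂ = 0.3020 − 0.3000 = 0.0020.
0.0020 ± 0.08236 → (-0.080, 0.084).

(-0.080, 0.084)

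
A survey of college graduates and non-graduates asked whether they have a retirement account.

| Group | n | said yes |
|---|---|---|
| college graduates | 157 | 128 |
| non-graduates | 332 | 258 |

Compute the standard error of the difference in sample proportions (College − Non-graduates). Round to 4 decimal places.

First, p̂₁ = 128/157 = 0.8153; p̂₂ = 258/332 = 0.7771.
The two standard errors are √(0.8153×0.1847/157) = 0.03097 and √(0.7771×0.2229/332) = 0.02284.
Because the samples are independent, SE_diff = √(0.03097² + 0.02284²) = 0.03848.

0.0385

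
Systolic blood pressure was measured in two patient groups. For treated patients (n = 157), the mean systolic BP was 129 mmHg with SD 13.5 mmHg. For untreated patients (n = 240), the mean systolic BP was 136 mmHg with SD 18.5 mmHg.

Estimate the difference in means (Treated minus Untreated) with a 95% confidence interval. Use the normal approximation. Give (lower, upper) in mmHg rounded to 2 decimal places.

Per-group SEs: s₁/√n₁ = 13.5/√157 = 1.0774, s₂/√n₂ = 18.5/√240 = 1.1942.
Unpooled SE of the difference: √(1.16079076 + 1.42611364) = 1.6084.
Margin of error = z* · SE = 1.960 × 1.6084 = 3.1525.
x̄₁ − x̄₂ = 129 − 136 = -7.0000.
CI: -7.0000 ± 3.1525 = (-10.15, -3.85).

(-10.15, -3.85)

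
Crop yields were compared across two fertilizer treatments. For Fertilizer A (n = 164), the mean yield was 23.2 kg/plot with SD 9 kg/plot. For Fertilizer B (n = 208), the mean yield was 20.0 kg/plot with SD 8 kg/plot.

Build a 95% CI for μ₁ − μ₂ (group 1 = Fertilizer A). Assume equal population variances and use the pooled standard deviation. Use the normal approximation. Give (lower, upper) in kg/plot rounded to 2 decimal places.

(1.47, 4.93)

Pooled variance s_p² = [163·9² + 207·8²] / (164+208−2) = 71.4892, so s_p = 8.4551.
SE_diff = s_p·√(1/n₁ + 1/n₂) = 8.4551·√(1/164 + 1/208) = 0.8830.
z* = 1.960; margin = 1.960 × 0.8830 = 1.7307.
Difference = 23.2 − 20.0 = 3.2000.
3.2000 ± 1.7307 → (1.47, 4.93).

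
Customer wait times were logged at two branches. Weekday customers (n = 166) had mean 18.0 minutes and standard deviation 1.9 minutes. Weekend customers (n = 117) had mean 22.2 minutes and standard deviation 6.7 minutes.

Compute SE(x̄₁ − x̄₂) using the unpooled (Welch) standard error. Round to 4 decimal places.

SE₁ = s₁/√n₁ = 1.9/√166 = 0.1475; SE₂ = 6.7/√117 = 0.6194.
Independent samples, unequal variances: SE_diff = √(SE₁² + SE₂²) = √(0.02175625 + 0.38365636) = 0.6367.

0.6367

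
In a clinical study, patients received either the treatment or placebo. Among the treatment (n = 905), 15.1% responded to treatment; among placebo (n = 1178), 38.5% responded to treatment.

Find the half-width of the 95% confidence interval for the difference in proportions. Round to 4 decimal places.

SE₁ = √(p̂₁(1−p̂₁)/n₁) = √(0.1510·0.8490/905) = 0.01190; SE₂ = √(0.3850·0.6150/1178) = 0.01418.
Independent samples: SE of the difference = √(SE₁² + SE₂²) = √(0.00014161 + 0.0002010724) = 0.01851.
z* for 95% confidence is 1.960, so the margin of error is 1.960 × 0.01851 = 0.03628.

0.0363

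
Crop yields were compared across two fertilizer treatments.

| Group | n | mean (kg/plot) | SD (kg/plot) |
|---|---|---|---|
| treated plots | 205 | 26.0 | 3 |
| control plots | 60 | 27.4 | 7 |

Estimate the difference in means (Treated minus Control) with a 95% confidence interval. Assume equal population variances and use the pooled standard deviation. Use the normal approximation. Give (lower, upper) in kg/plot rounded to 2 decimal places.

(-2.62, -0.18)

Pooled variance s_p² = [204·3² + 59·7²] / (205+60−2) = 17.9734, so s_p = 4.2395.
SE_diff = s_p·√(1/n₁ + 1/n₂) = 4.2395·√(1/205 + 1/60) = 0.6223.
z* = 1.960; margin = 1.960 × 0.6223 = 1.2197.
Difference = 26.0 − 27.4 = -1.4000.
-1.4000 ± 1.2197 → (-2.62, -0.18).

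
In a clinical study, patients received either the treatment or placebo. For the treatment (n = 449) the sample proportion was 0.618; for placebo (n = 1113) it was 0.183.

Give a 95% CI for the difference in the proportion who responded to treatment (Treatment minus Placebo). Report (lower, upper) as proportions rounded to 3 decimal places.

Each SE is √(p̂(1−p̂)/n): √(0.6180·0.3820/449) = 0.02293 and √(0.1830·0.8170/1113) = 0.01159.
SE(p̂₁ − p̂₂) = √(SE₁² + SE₂²) = √(0.0005257849 + 0.0001343281) = 0.02569, since the two samples are independent.
At 95% confidence z* = 1.960; margin = 1.960 × 0.02569 = 0.05035.
The difference is 0.6180 − 0.1830 = 0.4350, so the interval is 0.4350 ± 0.05035 = (0.385, 0.485).

(0.385, 0.485)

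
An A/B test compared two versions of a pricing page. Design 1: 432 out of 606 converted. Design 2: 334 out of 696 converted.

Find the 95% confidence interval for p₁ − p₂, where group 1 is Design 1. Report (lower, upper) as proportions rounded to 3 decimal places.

Sample proportions: 432/606 = 0.7129, 334/696 = 0.4799.
Each SE is √(p̂(1−p̂)/n): √(0.7129·0.2871/606) = 0.01838 and √(0.4799·0.5201/696) = 0.01894.
SE(p̂₁ − p̂₂) = √(SE₁² + SE₂²) = √(0.0003378244 + 0.0003587236) = 0.02639, since the two samples are independent.
At 95% confidence z* = 1.960; margin = 1.960 × 0.02639 = 0.05172.
The difference is 0.7129 − 0.4799 = 0.2330, so the interval is 0.2330 ± 0.05172 = (0.181, 0.285).

(0.181, 0.285)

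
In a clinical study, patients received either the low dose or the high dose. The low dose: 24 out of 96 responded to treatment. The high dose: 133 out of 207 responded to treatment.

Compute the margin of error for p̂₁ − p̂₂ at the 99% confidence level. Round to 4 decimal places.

0.1426

First, p̂₁ = 24/96 = 0.2500; p̂₂ = 133/207 = 0.6425.
The two standard errors are √(0.2500×0.7500/96) = 0.04419 and √(0.6425×0.3575/207) = 0.03331.
Because the samples are independent, SE_diff = √(0.04419² + 0.03331²) = 0.05534.
Using z* = 2.576 for 99%, ME = 2.576 × 0.05534 = 0.14256.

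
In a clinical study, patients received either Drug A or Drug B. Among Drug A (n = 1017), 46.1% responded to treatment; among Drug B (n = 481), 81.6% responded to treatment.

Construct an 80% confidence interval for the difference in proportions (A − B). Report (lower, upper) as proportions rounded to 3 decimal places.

(-0.385, -0.325)

The two standard errors are √(0.4610×0.5390/1017) = 0.01563 and √(0.8160×0.1840/481) = 0.01767.
Because the samples are independent, SE_diff = √(0.01563² + 0.01767²) = 0.02359.
Using z* = 1.282 for 80%, ME = 1.282 × 0.02359 = 0.03024.
p̂₁ − p̂₂ = -0.3550; interval -0.3550 ± 0.03024 gives (-0.385, -0.325).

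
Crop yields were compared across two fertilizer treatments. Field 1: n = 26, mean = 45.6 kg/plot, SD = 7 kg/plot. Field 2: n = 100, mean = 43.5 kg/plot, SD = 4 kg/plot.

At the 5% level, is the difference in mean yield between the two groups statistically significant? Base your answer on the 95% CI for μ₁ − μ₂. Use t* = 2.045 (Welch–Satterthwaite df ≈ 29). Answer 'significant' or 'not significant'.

Per-group SEs: s₁/√n₁ = 7/√26 = 1.3728, s₂/√n₂ = 4/√100 = 0.4000.
Unpooled SE of the difference: √(1.88457984 + 0.16) = 1.4299.
Margin of error = t* · SE = 2.045 × 1.4299 = 2.9241.
x̄₁ − x̄₂ = 45.6 − 43.5 = 2.1000.
CI: 2.1000 ± 2.9241 = (-0.8241, 5.0241).
The interval (-0.8241, 5.0241) contains 0, so the difference is not significant.

not significant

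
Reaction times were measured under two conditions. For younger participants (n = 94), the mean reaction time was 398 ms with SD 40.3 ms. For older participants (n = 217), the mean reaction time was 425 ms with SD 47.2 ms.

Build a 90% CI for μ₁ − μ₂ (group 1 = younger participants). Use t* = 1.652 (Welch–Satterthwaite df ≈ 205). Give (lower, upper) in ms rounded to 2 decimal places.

(-35.67, -18.33)

SE₁ = s₁/√n₁ = 40.3/√94 = 4.1566; SE₂ = 47.2/√217 = 3.2041.
Independent samples, unequal variances: SE_diff = √(SE₁² + SE₂²) = √(17.27732356 + 10.26625681) = 5.2482.
t* = 1.652, so margin of error = 1.652 × 5.2482 = 8.6700.
Difference in means = 398 − 425 = -27.0000.
-27.0000 ± 8.6700 → (-35.67, -18.33).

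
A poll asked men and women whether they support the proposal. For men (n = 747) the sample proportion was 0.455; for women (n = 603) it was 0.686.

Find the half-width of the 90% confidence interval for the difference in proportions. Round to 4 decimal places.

Each SE is √(p̂(1−p̂)/n): √(0.4550·0.5450/747) = 0.01822 and √(0.6860·0.3140/603) = 0.01890.
SE(p̂₁ − p̂₂) = √(SE₁² + SE₂²) = √(0.0003319684 + 0.00035721) = 0.02625, since the two samples are independent.
At 90% confidence z* = 1.645; margin = 1.645 × 0.02625 = 0.04318.

0.0432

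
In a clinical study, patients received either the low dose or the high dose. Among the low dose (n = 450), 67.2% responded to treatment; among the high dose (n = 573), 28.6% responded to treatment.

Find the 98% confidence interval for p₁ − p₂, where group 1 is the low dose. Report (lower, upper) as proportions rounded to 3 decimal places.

(0.318, 0.454)

Each SE is √(p̂(1−p̂)/n): √(0.6720·0.3280/450) = 0.02213 and √(0.2860·0.7140/573) = 0.01888.
SE(p̂₁ − p̂₂) = √(SE₁² + SE₂²) = √(0.0004897369 + 0.0003564544) = 0.02909, since the two samples are independent.
At 98% confidence z* = 2.326; margin = 2.326 × 0.02909 = 0.06766.
The difference is 0.6720 − 0.2860 = 0.3860, so the interval is 0.3860 ± 0.06766 = (0.318, 0.454).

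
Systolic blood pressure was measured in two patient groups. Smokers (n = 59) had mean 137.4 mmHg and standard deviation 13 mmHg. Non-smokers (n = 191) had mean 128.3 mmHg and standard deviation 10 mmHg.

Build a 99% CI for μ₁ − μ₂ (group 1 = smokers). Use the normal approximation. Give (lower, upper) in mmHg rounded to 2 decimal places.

(4.36, 13.84)

SE₁ = s₁/√n₁ = 13/√59 = 1.6925; SE₂ = 10/√191 = 0.7236.
Independent samples, unequal variances: SE_diff = √(SE₁² + SE₂²) = √(2.86455625 + 0.52359696) = 1.8407.
z* = 2.576, so margin of error = 2.576 × 1.8407 = 4.7416.
Difference in means = 137.4 − 128.3 = 9.1000.
9.1000 ± 4.7416 → (4.36, 13.84).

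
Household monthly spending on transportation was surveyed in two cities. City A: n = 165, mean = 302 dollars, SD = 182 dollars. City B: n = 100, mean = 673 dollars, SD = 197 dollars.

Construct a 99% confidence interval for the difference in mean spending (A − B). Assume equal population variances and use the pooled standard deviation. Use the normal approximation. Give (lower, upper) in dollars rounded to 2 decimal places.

(-432.30, -309.70)

s_p = √[((n₁−1)s₁² + (n₂−1)s₂²)/(n₁+n₂−2)] = √[(164·182² + 99·197²)/263] = 187.7871.
SE = 187.7871·√(1/165 + 1/100) = 23.7983.
With z* = 2.576, margin = 2.576 × 23.7983 = 61.3044.
x̄₁ − x̄₂ = 302 − 673 = -371.0000; interval -371.0000 ± 61.3044 = (-432.30, -309.70).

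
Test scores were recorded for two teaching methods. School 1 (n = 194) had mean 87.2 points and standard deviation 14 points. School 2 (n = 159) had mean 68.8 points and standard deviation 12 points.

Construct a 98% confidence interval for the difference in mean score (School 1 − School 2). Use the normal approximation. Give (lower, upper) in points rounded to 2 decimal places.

(15.18, 21.62)

Standard errors of each mean: 14/√194 = 1.0051 and 12/√159 = 0.9517.
SE(x̄₁ − x̄₂) = √(1.0051² + 0.9517²) = 1.3842 for independent samples with unequal variances.
With z* = 2.326, the margin is 2.326 × 1.3842 = 3.2196.
x̄₁ − x̄₂ = 87.2 − 68.8 = 18.4000; the interval is 18.4000 ± 3.2196 = (15.18, 21.62).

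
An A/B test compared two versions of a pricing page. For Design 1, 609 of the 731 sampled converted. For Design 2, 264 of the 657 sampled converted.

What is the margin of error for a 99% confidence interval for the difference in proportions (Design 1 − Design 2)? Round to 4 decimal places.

Sample proportions: 609/731 = 0.8331, 264/657 = 0.4018.
Each SE is √(p̂(1−p̂)/n): √(0.8331·0.1669/731) = 0.01379 and √(0.4018·0.5982/657) = 0.01913.
SE(p̂₁ − p̂₂) = √(SE₁² + SE₂²) = √(0.0001901641 + 0.0003659569) = 0.02358, since the two samples are independent.
At 99% confidence z* = 2.576; margin = 2.576 × 0.02358 = 0.06074.

0.0607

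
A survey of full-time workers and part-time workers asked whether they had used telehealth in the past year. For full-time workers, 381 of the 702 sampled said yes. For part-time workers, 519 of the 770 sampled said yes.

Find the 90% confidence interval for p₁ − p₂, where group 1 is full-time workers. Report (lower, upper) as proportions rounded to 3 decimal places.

(-0.173, -0.090)

Sample proportions: 381/702 = 0.5427, 519/770 = 0.6740.
Each SE is √(p̂(1−p̂)/n): √(0.5427·0.4573/702) = 0.01880 and √(0.6740·0.3260/770) = 0.01689.
SE(p̂₁ − p̂₂) = √(SE₁² + SE₂²) = √(0.00035344 + 0.0002852721) = 0.02527, since the two samples are independent.
At 90% confidence z* = 1.645; margin = 1.645 × 0.02527 = 0.04157.
The difference is 0.5427 − 0.6740 = -0.1313, so the interval is -0.1313 ± 0.04157 = (-0.173, -0.090).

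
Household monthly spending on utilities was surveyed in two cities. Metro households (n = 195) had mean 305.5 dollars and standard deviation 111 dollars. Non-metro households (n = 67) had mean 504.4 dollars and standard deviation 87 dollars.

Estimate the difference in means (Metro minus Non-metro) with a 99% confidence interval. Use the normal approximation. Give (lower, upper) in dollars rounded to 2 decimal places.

Standard errors of each mean: 111/√195 = 7.9489 and 87/√67 = 10.6287.
SE(x̄₁ − x̄₂) = √(7.9489² + 10.6287²) = 13.2723 for independent samples with unequal variances.
With z* = 2.576, the margin is 2.576 × 13.2723 = 34.1894.
x̄₁ − x̄₂ = 305.5 − 504.4 = -198.9000; the interval is -198.9000 ± 34.1894 = (-233.09, -164.71).

(-233.09, -164.71)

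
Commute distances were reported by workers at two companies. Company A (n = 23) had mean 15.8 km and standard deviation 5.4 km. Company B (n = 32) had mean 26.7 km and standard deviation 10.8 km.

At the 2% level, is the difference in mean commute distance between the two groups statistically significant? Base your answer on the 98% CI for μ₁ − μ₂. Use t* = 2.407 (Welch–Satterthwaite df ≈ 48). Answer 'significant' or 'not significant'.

Per-group SEs: s₁/√n₁ = 5.4/√23 = 1.1260, s₂/√n₂ = 10.8/√32 = 1.9092.
Unpooled SE of the difference: √(1.267876 + 3.64504464) = 2.2165.
Margin of error = t* · SE = 2.407 × 2.2165 = 5.3351.
x̄₁ − x̄₂ = 15.8 − 26.7 = -10.9000.
CI: -10.9000 ± 5.3351 = (-16.2351, -5.5649).
The interval (-16.2351, -5.5649) does not contain 0, so the difference is significant.

significant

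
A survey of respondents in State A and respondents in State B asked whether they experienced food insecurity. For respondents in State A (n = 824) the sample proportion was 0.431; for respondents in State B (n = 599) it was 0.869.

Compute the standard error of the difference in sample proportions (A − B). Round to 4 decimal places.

0.0221

The two standard errors are √(0.4310×0.5690/824) = 0.01725 and √(0.8690×0.1310/599) = 0.01379.
Because the samples are independent, SE_diff = √(0.01725² + 0.01379²) = 0.02208.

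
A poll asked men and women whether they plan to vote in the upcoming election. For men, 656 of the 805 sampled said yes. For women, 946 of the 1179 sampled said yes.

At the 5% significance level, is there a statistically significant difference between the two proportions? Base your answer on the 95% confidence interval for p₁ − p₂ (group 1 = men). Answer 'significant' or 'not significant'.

First, p̂₁ = 656/805 = 0.8149; p̂₂ = 946/1179 = 0.8024.
The two standard errors are √(0.8149×0.1851/805) = 0.01369 and √(0.8024×0.1976/1179) = 0.01160.
Because the samples are independent, SE_diff = √(0.01369² + 0.01160²) = 0.01794.
Using z* = 1.960 for 95%, ME = 1.960 × 0.01794 = 0.03516.
p̂₁ − p̂₂ = 0.0125; interval 0.0125 ± 0.03516 gives (-0.02266, 0.04766).
The interval (-0.02266, 0.04766) contains 0, so the difference is not significant.

not significant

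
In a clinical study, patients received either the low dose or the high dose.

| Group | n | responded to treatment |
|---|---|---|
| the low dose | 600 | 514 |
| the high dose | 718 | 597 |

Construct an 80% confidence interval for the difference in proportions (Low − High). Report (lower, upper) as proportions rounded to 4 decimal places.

Sample proportions: 514/600 = 0.8567, 597/718 = 0.8315.
Each SE is √(p̂(1−p̂)/n): √(0.8567·0.1433/600) = 0.01430 and √(0.8315·0.1685/718) = 0.01397.
SE(p̂₁ − p̂₂) = √(SE₁² + SE₂²) = √(0.00020449 + 0.0001951609) = 0.01999, since the two samples are independent.
At 80% confidence z* = 1.282; margin = 1.282 × 0.01999 = 0.02563.
The difference is 0.8567 − 0.8315 = 0.0252, so the interval is 0.0252 ± 0.02563 = (-0.0004, 0.0508).

(-0.0004, 0.0508)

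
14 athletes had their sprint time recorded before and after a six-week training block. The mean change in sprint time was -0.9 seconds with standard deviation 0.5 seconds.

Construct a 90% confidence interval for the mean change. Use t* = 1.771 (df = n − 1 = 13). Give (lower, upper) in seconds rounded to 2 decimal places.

Paired design: SE = s_d/√n = 0.5/√14 = 0.1336.
t* = 1.771; margin of error = 1.771 × 0.1336 = 0.2366.
-0.9 ± 0.2366 → (-1.14, -0.66).

(-1.14, -0.66)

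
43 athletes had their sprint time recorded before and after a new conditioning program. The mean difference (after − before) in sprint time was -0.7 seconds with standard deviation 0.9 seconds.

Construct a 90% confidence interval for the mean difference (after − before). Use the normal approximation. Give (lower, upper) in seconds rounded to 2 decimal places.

(-0.93, -0.47)

This is a matched-pairs design, so SE = s_d/√n = 0.9/√43 = 0.1372.
Margin = 1.645 × 0.1372 = 0.2257; the interval is -0.7 ± 0.2257 = (-0.93, -0.47).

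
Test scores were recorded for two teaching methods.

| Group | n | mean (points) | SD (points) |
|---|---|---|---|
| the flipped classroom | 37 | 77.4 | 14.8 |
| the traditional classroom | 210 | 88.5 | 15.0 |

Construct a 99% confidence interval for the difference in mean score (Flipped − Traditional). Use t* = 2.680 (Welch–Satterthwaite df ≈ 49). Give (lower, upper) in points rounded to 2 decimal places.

Per-group SEs: s₁/√n₁ = 14.8/√37 = 2.4331, s₂/√n₂ = 15.0/√210 = 1.0351.
Unpooled SE of the difference: √(5.91997561 + 1.07143201) = 2.6441.
Margin of error = t* · SE = 2.680 × 2.6441 = 7.0862.
x̄₁ − x̄₂ = 77.4 − 88.5 = -11.1000.
CI: -11.1000 ± 7.0862 = (-18.19, -4.01).

(-18.19, -4.01)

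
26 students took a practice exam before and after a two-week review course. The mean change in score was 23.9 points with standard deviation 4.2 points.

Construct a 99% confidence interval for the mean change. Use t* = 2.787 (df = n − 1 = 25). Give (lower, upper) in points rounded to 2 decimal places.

(21.60, 26.20)

This is a matched-pairs design, so SE = s_d/√n = 4.2/√26 = 0.8237.
Margin = 2.787 × 0.8237 = 2.2957; the interval is 23.9 ± 2.2957 = (21.60, 26.20).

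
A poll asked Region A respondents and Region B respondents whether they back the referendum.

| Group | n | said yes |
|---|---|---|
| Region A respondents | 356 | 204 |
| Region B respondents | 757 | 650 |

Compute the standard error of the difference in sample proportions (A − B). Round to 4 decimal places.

0.0291

First, p̂₁ = 204/356 = 0.5730; p̂₂ = 650/757 = 0.8587.
The two standard errors are √(0.5730×0.4270/356) = 0.02622 and √(0.8587×0.1413/757) = 0.01266.
Because the samples are independent, SE_diff = √(0.02622² + 0.01266²) = 0.02912.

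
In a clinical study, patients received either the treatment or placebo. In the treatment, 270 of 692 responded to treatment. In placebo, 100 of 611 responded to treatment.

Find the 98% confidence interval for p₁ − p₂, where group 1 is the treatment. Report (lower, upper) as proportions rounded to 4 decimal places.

(0.1711, 0.2819)

p̂₁ = 270/692 = 0.3902 and p̂₂ = 100/611 = 0.1637.
SE₁ = √(p̂₁(1−p̂₁)/n₁) = √(0.3902·0.6098/692) = 0.01854; SE₂ = √(0.1637·0.8363/611) = 0.01497.
Independent samples: SE of the difference = √(SE₁² + SE₂²) = √(0.0003437316 + 0.0002241009) = 0.02383.
z* for 98% confidence is 2.326, so the margin of error is 2.326 × 0.02383 = 0.05543.
Point estimate p̂₁ − p̂₂ = 0.3902 − 0.1637 = 0.2265.
0.2265 ± 0.05543 → (0.1711, 0.2819).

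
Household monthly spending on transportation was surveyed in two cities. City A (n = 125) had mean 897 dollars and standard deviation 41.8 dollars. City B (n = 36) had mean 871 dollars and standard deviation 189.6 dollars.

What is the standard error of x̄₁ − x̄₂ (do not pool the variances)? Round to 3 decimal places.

31.820

Per-group SEs: s₁/√n₁ = 41.8/√125 = 3.7387, s₂/√n₂ = 189.6/√36 = 31.6000.
Unpooled SE of the difference: √(13.97787769 + 998.56) = 31.8204.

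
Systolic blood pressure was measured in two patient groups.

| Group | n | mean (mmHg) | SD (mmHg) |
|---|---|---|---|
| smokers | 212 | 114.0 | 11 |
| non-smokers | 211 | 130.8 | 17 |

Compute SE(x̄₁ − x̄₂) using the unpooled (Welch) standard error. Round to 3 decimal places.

1.393

SE₁ = s₁/√n₁ = 11/√212 = 0.7555; SE₂ = 17/√211 = 1.1703.
Independent samples, unequal variances: SE_diff = √(SE₁² + SE₂²) = √(0.57078025 + 1.36960209) = 1.3930.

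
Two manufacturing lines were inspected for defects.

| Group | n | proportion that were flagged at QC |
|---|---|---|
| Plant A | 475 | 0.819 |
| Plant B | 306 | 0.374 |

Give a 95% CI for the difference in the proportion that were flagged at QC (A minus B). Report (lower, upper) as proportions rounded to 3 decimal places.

(0.381, 0.509)

SE₁ = √(p̂₁(1−p̂₁)/n₁) = √(0.8190·0.1810/475) = 0.01767; SE₂ = √(0.3740·0.6260/306) = 0.02766.
Independent samples: SE of the difference = √(SE₁² + SE₂²) = √(0.0003122289 + 0.0007650756) = 0.03282.
z* for 95% confidence is 1.960, so the margin of error is 1.960 × 0.03282 = 0.06433.
Point estimate p̂₁ − p̂₂ = 0.8190 − 0.3740 = 0.4450.
0.4450 ± 0.06433 → (0.381, 0.509).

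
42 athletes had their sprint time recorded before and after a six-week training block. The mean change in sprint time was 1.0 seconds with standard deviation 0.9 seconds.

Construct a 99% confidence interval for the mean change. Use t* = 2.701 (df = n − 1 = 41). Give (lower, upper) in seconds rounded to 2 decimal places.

Paired design: SE = s_d/√n = 0.9/√42 = 0.1389.
t* = 2.701; margin of error = 2.701 × 0.1389 = 0.3752.
1.0 ± 0.3752 → (0.62, 1.38).

(0.62, 1.38)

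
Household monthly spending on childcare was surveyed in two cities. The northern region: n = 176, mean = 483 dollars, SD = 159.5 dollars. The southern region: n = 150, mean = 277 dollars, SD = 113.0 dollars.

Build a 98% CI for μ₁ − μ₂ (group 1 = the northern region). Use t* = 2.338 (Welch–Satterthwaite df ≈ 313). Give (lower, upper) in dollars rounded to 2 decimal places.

SE₁ = s₁/√n₁ = 159.5/√176 = 12.0228; SE₂ = 113.0/√150 = 9.2264.
Independent samples, unequal variances: SE_diff = √(SE₁² + SE₂²) = √(144.54771984 + 85.12645696) = 15.1550.
t* = 2.338, so margin of error = 2.338 × 15.1550 = 35.4324.
Difference in means = 483 − 277 = 206.0000.
206.0000 ± 35.4324 → (170.57, 241.43).

(170.57, 241.43)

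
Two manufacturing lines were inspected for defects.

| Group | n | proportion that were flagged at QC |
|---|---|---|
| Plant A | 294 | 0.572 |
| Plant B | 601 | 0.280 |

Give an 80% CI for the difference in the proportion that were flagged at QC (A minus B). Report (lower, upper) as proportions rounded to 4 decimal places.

(0.2482, 0.3358)

Each SE is √(p̂(1−p̂)/n): √(0.5720·0.4280/294) = 0.02886 and √(0.2800·0.7200/601) = 0.01832.
SE(p̂₁ − p̂₂) = √(SE₁² + SE₂²) = √(0.0008328996 + 0.0003356224) = 0.03418, since the two samples are independent.
At 80% confidence z* = 1.282; margin = 1.282 × 0.03418 = 0.04382.
The difference is 0.5720 − 0.2800 = 0.2920, so the interval is 0.2920 ± 0.04382 = (0.2482, 0.3358).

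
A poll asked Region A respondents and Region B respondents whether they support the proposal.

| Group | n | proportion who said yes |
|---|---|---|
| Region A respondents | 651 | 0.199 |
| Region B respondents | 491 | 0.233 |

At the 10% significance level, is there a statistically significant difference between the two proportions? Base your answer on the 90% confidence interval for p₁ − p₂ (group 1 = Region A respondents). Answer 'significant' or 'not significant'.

not significant

Each SE is √(p̂(1−p̂)/n): √(0.1990·0.8010/651) = 0.01565 and √(0.2330·0.7670/491) = 0.01908.
SE(p̂₁ − p̂₂) = √(SE₁² + SE₂²) = √(0.0002449225 + 0.0003640464) = 0.02468, since the two samples are independent.
At 90% confidence z* = 1.645; margin = 1.645 × 0.02468 = 0.04060.
The difference is 0.1990 − 0.2330 = -0.0340, so the interval is -0.0340 ± 0.04060 = (-0.07460, 0.00660).
The interval (-0.07460, 0.00660) contains 0, so the difference is not significant.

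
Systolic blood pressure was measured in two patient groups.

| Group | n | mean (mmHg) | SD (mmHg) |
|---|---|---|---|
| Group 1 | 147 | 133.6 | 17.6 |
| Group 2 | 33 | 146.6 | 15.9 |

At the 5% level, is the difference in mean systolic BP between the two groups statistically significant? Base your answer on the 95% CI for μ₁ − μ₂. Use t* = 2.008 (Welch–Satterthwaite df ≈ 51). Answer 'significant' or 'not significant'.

significant

Standard errors of each mean: 17.6/√147 = 1.4516 and 15.9/√33 = 2.7678.
SE(x̄₁ − x̄₂) = √(1.4516² + 2.7678²) = 3.1254 for independent samples with unequal variances.
With t* = 2.008, the margin is 2.008 × 3.1254 = 6.2758.
x̄₁ − x̄₂ = 133.6 − 146.6 = -13.0000; the interval is -13.0000 ± 6.2758 = (-19.2758, -6.7242).
The interval (-19.2758, -6.7242) does not contain 0, so the difference is significant.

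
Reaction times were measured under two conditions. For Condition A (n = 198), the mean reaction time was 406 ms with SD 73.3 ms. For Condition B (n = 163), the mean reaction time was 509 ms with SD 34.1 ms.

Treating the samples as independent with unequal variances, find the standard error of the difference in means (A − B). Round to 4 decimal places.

Standard errors of each mean: 73.3/√198 = 5.2092 and 34.1/√163 = 2.6709.
SE(x̄₁ − x̄₂) = √(5.2092² + 2.6709²) = 5.8540 for independent samples with unequal variances.

5.8540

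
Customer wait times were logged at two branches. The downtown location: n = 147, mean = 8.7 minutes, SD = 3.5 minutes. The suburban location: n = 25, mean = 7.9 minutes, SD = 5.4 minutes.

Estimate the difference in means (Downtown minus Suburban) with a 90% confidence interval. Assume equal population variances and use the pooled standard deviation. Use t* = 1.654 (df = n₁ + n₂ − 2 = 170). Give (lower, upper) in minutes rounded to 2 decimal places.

(-0.57, 2.17)

s_p = √[((n₁−1)s₁² + (n₂−1)s₂²)/(n₁+n₂−2)] = √[(146·3.5² + 24·5.4²)/170] = 3.8259.
SE = 3.8259·√(1/147 + 1/25) = 0.8277.
With t* = 1.654, margin = 1.654 × 0.8277 = 1.3690.
x̄₁ − x̄₂ = 8.7 − 7.9 = 0.8000; interval 0.8000 ± 1.3690 = (-0.57, 2.17).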